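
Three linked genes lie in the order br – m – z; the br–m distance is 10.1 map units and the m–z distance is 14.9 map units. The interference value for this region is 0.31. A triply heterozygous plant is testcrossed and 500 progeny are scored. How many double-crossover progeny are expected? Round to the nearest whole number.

Map distances give recombination frequencies of 0.101 and 0.149 for the two intervals.
With interference 0.31 (so coincidence = 0.69), expected double-crossover frequency = 0.101 × 0.149 × 0.69 = 0.01038.
Expected number = 0.01038 × 500 = 5.19 ≈ 5.

5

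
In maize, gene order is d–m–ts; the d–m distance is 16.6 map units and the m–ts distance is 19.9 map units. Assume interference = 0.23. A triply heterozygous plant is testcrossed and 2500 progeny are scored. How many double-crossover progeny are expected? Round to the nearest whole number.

64

Map distances give recombination frequencies of 0.166 and 0.199 for the two intervals.
With interference 0.23 (so coincidence = 0.77), expected double-crossover frequency = 0.166 × 0.199 × 0.77 = 0.02544.
Expected number = 0.02544 × 2500 = 63.59 ≈ 64.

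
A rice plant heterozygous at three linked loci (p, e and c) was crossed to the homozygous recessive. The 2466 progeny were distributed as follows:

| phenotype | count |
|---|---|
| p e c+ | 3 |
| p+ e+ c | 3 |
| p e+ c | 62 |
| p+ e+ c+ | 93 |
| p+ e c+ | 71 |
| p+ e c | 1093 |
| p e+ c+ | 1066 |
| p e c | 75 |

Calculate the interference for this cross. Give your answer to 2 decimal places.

0.39

The two most frequent reciprocal classes, p+ e c and p e+ c+, are the parental types, so the F1 was p+ e c / p e+ c+.
The two rarest classes, p+ e+ c and p e c+, are the double crossovers. Comparing them with the parentals, only the e allele has switched, so e is the middle locus and the order is c – e – p.
c–e: (133 + 6)/2466 = 0.0564; e–p: (168 + 6)/2466 = 0.0706.
Expected DCO frequency = 0.0564 × 0.0706 ≈ 0.00398; observed = 6/2466 ≈ 0.00243.
Coefficient of coincidence = 0.00243/0.00398 ≈ 0.61; interference = 1 − 0.61 = 0.39.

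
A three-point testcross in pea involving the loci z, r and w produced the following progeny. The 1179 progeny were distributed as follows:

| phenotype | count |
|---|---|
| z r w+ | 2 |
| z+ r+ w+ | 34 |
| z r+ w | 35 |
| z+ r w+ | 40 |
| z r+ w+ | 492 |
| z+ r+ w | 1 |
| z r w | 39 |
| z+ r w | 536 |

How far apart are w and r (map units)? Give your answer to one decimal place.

6.6 map units

The two most frequent reciprocal classes, z+ r w and z r+ w+, are the parental types, so the F1 was z+ r w / z r+ w+.
The two rarest classes, z+ r+ w and z r w+, are the double crossovers. Comparing them with the parentals, only the r allele has switched, so r is the middle locus and the order is z – r – w.
Crossovers in the r–w interval produce the single-crossover classes z+ r w+ and z r+ w (40 + 35 = 75) plus the double crossovers (3).
RF(r–w) = (75 + 3) / 1179 = 78/1179 = 0.0662 → 6.6 map units.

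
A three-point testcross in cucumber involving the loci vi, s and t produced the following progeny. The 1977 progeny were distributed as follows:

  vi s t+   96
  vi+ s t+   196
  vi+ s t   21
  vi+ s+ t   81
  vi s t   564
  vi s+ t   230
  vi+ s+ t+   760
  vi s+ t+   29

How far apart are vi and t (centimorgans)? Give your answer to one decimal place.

11.5 centimorgans

The two most frequent reciprocal classes, vi+ s+ t+ and vi s t, are the parental types, so the F1 was vi+ s+ t+ / vi s t.
The two rarest classes, vi s+ t+ and vi+ s t, are the double crossovers. Comparing them with the parentals, only the vi allele has switched, so vi is the middle locus and the order is t – vi – s.
Crossovers in the t–vi interval produce the single-crossover classes vi+ s+ t and vi s t+ (81 + 96 = 177) plus the double crossovers (50).
RF(t–vi) = (177 + 50) / 1977 = 227/1977 = 0.1148 → 11.5 centimorgans.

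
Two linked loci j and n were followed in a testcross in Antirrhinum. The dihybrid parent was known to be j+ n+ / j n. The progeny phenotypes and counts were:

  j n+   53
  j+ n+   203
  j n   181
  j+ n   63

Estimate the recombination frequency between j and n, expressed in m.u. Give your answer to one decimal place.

The recombinant classes are j+ n and j n+: 63 + 53 = 116.
Recombination frequency = 116/500 = 0.2320 ≈ 23.2%, i.e. 23.2 m.u.

23.2 m.u.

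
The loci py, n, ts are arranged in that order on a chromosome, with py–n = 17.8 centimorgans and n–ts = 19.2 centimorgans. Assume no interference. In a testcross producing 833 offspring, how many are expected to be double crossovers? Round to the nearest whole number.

Map distances give recombination frequencies of 0.178 and 0.192 for the two intervals.
With no interference, expected double-crossover frequency = 0.178 × 0.192 = 0.03418.
Expected number = 0.03418 × 833 = 28.47 ≈ 28.

28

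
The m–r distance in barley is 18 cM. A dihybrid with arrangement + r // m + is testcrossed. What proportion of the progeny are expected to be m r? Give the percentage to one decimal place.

9.0%

A map distance of 18 cM corresponds to a recombination frequency of 0.180.
The F1 is + r / m +, so m r is a recombinant gamete class with expected frequency r/2 = 0.180/2 = 0.0900.
That is 0.0900 = 9.0% of the progeny.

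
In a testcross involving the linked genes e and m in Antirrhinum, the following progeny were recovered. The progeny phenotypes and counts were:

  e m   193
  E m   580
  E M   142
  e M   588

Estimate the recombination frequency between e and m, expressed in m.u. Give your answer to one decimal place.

The two most frequent classes, E m (580) and e M (588), are the parental types, so the F1 was E m / e M.
The recombinant classes are E M and e m: 142 + 193 = 335.
Recombination frequency = 335/1503 = 0.2229 ≈ 22.3%, i.e. 22.3 m.u.

22.3 m.u.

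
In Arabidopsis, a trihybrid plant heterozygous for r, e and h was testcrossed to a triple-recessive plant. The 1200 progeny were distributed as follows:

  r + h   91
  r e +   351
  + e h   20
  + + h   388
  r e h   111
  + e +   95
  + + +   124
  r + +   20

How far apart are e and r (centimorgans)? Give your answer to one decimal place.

18.8 centimorgans

The two most frequent reciprocal classes, r e + and + + h, are the parental types, so the F1 was r e + / + + h.
The two rarest classes, r + + and + e h, are the double crossovers. Comparing them with the parentals, only the e allele has switched, so e is the middle locus and the order is r – e – h.
Crossovers in the r–e interval produce the single-crossover classes + e + and r + h (95 + 91 = 186) plus the double crossovers (40).
RF(r–e) = (186 + 40) / 1200 = 226/1200 = 0.1883 → 18.8 centimorgans.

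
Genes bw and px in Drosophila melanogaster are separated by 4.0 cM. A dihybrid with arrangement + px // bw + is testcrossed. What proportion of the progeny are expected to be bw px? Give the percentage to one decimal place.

A map distance of 4.0 cM corresponds to a recombination frequency of 0.040.
The F1 is + px / bw +, so bw px is a recombinant gamete class with expected frequency r/2 = 0.040/2 = 0.0200.
That is 0.0200 = 2.0% of the progeny.

2.0%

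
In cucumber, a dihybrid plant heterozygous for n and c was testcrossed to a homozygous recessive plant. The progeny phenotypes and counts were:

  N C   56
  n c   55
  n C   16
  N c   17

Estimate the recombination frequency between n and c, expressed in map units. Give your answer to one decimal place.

22.9 map units

The two most frequent classes, N C (56) and n c (55), are the parental types, so the F1 was N C / n c.
The recombinant classes are N c and n C: 17 + 16 = 33.
Recombination frequency = 33/144 = 0.2292 ≈ 22.9%, i.e. 22.9 map units.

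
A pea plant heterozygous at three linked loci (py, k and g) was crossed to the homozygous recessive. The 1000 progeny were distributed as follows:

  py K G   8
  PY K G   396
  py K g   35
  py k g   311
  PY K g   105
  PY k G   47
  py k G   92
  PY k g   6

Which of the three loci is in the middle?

py

The two most frequent reciprocal classes, py k g and PY K G, are the parental types, so the F1 was py k g / PY K G.
The two rarest classes, PY k g and py K G, are the double crossovers. Comparing them with the parentals, only the py allele has switched, so py is the middle locus and the order is k – py – g.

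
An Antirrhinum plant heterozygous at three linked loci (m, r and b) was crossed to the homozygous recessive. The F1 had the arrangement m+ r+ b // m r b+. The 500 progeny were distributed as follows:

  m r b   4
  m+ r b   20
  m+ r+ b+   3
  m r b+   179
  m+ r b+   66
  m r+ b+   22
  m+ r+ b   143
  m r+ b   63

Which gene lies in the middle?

b

The two rarest classes, m+ r+ b+ and m r b, are the double crossovers. Comparing them with the parentals, only the b allele has switched, so b is the middle locus and the order is m – b – r.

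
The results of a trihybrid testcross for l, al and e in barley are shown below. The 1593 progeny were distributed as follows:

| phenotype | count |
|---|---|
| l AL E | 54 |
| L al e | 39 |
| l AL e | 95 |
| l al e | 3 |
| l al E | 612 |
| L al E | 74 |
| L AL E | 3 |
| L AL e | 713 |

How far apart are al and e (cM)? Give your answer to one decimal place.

The two most frequent reciprocal classes, l al E and L AL e, are the parental types, so the F1 was l al E / L AL e.
The two rarest classes, l al e and L AL E, are the double crossovers. Comparing them with the parentals, only the e allele has switched, so e is the middle locus and the order is l – e – al.
Crossovers in the e–al interval produce the single-crossover classes l AL E and L al e (54 + 39 = 93) plus the double crossovers (6).
RF(e–al) = (93 + 6) / 1593 = 99/1593 = 0.0621 → 6.2 cM.

6.2 cM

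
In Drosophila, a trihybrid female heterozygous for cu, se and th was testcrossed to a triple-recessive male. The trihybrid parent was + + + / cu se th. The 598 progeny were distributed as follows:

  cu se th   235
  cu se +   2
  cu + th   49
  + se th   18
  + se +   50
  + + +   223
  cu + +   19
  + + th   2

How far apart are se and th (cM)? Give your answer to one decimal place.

17.2 cM

The two rarest classes, + + th and cu se +, are the double crossovers. Comparing them with the parentals, only the th allele has switched, so th is the middle locus and the order is cu – th – se.
Crossovers in the th–se interval produce the single-crossover classes + se + and cu + th (50 + 49 = 99) plus the double crossovers (4).
RF(th–se) = (99 + 4) / 598 = 103/598 = 0.1722 → 17.2 cM.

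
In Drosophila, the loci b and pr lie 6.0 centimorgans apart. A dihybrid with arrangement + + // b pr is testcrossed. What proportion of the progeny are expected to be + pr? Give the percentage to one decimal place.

A map distance of 6.0 centimorgans corresponds to a recombination frequency of 0.060.
The F1 is + + / b pr, so + pr is a recombinant gamete class with expected frequency r/2 = 0.060/2 = 0.0300.
That is 0.0300 = 3.0% of the progeny.

3.0%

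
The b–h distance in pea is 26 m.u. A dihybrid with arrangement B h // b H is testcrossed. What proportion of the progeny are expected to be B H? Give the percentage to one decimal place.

A map distance of 26 m.u. corresponds to a recombination frequency of 0.260.
The F1 is B h / b H, so B H is a recombinant gamete class with expected frequency r/2 = 0.260/2 = 0.1300.
That is 0.1300 = 13.0% of the progeny.

13.0%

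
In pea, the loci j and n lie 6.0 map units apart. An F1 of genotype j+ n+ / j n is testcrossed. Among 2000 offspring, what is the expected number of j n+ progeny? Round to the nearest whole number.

60

A map distance of 6.0 map units corresponds to a recombination frequency of 0.060.
The F1 is j+ n+ / j n, so j n+ is a recombinant gamete class with expected frequency r/2 = 0.060/2 = 0.0300.
Expected number = 0.0300 × 2000 = 60.00 ≈ 60.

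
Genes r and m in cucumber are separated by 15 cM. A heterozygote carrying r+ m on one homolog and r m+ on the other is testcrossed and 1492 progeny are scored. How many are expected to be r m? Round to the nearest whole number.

A map distance of 15 cM corresponds to a recombination frequency of 0.150.
The F1 is r+ m / r m+, so r m is a recombinant gamete class with expected frequency r/2 = 0.150/2 = 0.0750.
Expected number = 0.0750 × 1492 = 111.90 ≈ 112.

112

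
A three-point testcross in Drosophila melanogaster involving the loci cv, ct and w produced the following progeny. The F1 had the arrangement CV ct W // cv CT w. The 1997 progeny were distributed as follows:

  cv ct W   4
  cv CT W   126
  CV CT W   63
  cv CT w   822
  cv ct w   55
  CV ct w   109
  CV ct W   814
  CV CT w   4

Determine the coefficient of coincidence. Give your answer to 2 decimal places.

The two rarest classes, cv ct W and CV CT w, are the double crossovers. Comparing them with the parentals, only the cv allele has switched, so cv is the middle locus and the order is ct – cv – w.
ct–cv: (118 + 8)/1997 = 0.0631; cv–w: (235 + 8)/1997 = 0.1217.
Expected DCO frequency = 0.0631 × 0.1217 ≈ 0.00768; observed = 8/1997 ≈ 0.00401.
Coefficient of coincidence = 0.00401/0.00768 ≈ 0.52.

0.52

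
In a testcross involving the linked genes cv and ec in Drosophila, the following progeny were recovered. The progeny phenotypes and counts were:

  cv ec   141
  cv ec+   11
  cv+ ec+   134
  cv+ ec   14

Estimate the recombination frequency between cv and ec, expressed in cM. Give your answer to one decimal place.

8.3 cM

The two most frequent classes, cv+ ec+ (134) and cv ec (141), are the parental types, so the F1 was cv+ ec+ / cv ec.
The recombinant classes are cv+ ec and cv ec+: 14 + 11 = 25.
Recombination frequency = 25/300 = 0.0833 ≈ 8.3%, i.e. 8.3 cM.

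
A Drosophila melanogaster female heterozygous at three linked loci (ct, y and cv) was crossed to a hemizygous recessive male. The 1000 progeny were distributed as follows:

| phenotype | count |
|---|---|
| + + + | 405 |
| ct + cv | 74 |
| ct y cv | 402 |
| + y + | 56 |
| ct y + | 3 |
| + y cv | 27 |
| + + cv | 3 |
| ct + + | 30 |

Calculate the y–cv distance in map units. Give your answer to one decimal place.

13.6 map units

The two most frequent reciprocal classes, + + + and ct y cv, are the parental types, so the F1 was + + + / ct y cv.
The two rarest classes, + + cv and ct y +, are the double crossovers. Comparing them with the parentals, only the cv allele has switched, so cv is the middle locus and the order is ct – cv – y.
Crossovers in the cv–y interval produce the single-crossover classes + y + and ct + cv (56 + 74 = 130) plus the double crossovers (6).
RF(cv–y) = (130 + 6) / 1000 = 136/1000 = 0.1360 → 13.6 map units.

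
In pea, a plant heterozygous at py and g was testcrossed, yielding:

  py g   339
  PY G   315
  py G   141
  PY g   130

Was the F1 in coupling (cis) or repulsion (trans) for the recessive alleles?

cis

The two most frequent classes are PY G (315) and py g (339); these are the parental (non-recombinant) types.
So the F1 carried PY G on one chromosome and py g on the other — the recessive alleles are on the same chromosome (cis / coupling).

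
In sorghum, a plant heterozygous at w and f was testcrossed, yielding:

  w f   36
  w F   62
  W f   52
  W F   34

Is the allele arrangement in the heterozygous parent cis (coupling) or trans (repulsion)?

The two most frequent classes are W f (52) and w F (62); these are the parental (non-recombinant) types.
So the F1 carried W f on one chromosome and w F on the other — the recessive alleles are on opposite chromosomes (trans / repulsion).

trans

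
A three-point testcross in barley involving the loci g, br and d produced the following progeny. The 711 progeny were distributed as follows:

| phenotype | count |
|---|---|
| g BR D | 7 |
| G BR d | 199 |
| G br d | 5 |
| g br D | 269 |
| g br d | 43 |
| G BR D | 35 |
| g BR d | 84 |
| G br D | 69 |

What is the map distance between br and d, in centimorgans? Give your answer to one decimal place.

The two most frequent reciprocal classes, g br D and G BR d, are the parental types, so the F1 was g br D / G BR d.
The two rarest classes, g BR D and G br d, are the double crossovers. Comparing them with the parentals, only the br allele has switched, so br is the middle locus and the order is g – br – d.
Crossovers in the br–d interval produce the single-crossover classes g br d and G BR D (43 + 35 = 78) plus the double crossovers (12).
RF(br–d) = (78 + 12) / 711 = 90/711 = 0.1266 → 12.7 centimorgans.

12.7 centimorgans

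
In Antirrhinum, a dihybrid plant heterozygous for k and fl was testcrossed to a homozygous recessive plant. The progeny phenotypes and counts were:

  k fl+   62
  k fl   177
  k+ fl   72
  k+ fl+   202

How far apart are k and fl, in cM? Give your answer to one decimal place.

The two most frequent classes, k+ fl+ (202) and k fl (177), are the parental types, so the F1 was k+ fl+ / k fl.
The recombinant classes are k+ fl and k fl+: 72 + 62 = 134.
Recombination frequency = 134/513 = 0.2612 ≈ 26.1%, i.e. 26.1 cM.

26.1 cM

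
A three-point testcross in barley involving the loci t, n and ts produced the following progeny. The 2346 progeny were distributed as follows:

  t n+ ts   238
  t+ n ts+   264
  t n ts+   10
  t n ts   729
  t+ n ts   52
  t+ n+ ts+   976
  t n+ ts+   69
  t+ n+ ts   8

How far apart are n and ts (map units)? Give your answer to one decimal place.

The two most frequent reciprocal classes, t+ n+ ts+ and t n ts, are the parental types, so the F1 was t+ n+ ts+ / t n ts.
The two rarest classes, t+ n+ ts and t n ts+, are the double crossovers. Comparing them with the parentals, only the ts allele has switched, so ts is the middle locus and the order is n – ts – t.
Crossovers in the n–ts interval produce the single-crossover classes t+ n ts+ and t n+ ts (264 + 238 = 502) plus the double crossovers (18).
RF(n–ts) = (502 + 18) / 2346 = 520/2346 = 0.2217 → 22.2 map units.

22.2 map units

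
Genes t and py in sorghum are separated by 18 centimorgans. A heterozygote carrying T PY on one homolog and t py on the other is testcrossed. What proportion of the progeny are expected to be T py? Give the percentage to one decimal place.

A map distance of 18 centimorgans corresponds to a recombination frequency of 0.180.
The F1 is T PY / t py, so T py is a recombinant gamete class with expected frequency r/2 = 0.180/2 = 0.0900.
That is 0.0900 = 9.0% of the progeny.

9.0%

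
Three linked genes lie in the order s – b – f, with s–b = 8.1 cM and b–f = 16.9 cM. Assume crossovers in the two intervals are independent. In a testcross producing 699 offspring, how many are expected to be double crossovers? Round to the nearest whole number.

Map distances give recombination frequencies of 0.081 and 0.169 for the two intervals.
With no interference, expected double-crossover frequency = 0.081 × 0.169 = 0.01369.
Expected number = 0.01369 × 699 = 9.57 ≈ 10.

10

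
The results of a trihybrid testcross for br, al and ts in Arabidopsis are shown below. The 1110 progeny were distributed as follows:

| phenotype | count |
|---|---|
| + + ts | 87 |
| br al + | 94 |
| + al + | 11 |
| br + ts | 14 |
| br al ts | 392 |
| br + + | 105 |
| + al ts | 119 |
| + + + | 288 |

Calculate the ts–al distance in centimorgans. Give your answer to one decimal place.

The two most frequent reciprocal classes, + + + and br al ts, are the parental types, so the F1 was + + + / br al ts.
The two rarest classes, + al + and br + ts, are the double crossovers. Comparing them with the parentals, only the al allele has switched, so al is the middle locus and the order is ts – al – br.
Crossovers in the ts–al interval produce the single-crossover classes + + ts and br al + (87 + 94 = 181) plus the double crossovers (25).
RF(ts–al) = (181 + 25) / 1110 = 206/1110 = 0.1856 → 18.6 centimorgans.

18.6 centimorgans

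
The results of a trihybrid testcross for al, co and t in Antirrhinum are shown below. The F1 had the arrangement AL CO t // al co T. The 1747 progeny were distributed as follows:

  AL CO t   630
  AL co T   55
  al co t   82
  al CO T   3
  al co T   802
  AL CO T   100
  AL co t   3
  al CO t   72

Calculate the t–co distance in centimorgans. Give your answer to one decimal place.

The two rarest classes, AL co t and al CO T, are the double crossovers. Comparing them with the parentals, only the co allele has switched, so co is the middle locus and the order is t – co – al.
Crossovers in the t–co interval produce the single-crossover classes AL CO T and al co t (100 + 82 = 182) plus the double crossovers (6).
RF(t–co) = (182 + 6) / 1747 = 188/1747 = 0.1076 → 10.8 centimorgans.

10.8 centimorgans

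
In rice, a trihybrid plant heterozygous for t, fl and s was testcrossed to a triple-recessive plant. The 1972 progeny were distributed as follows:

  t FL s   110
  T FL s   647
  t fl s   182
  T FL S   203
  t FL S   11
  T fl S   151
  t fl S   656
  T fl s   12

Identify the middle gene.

fl

The two most frequent reciprocal classes, T FL s and t fl S, are the parental types, so the F1 was T FL s / t fl S.
The two rarest classes, T fl s and t FL S, are the double crossovers. Comparing them with the parentals, only the fl allele has switched, so fl is the middle locus and the order is s – fl – t.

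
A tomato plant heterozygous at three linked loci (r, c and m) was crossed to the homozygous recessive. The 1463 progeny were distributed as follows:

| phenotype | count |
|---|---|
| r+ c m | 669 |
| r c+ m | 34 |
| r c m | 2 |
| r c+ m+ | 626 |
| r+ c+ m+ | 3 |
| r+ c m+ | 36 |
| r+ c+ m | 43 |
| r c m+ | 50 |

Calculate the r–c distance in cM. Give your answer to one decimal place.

The two most frequent reciprocal classes, r+ c m and r c+ m+, are the parental types, so the F1 was r+ c m / r c+ m+.
The two rarest classes, r c m and r+ c+ m+, are the double crossovers. Comparing them with the parentals, only the r allele has switched, so r is the middle locus and the order is c – r – m.
Crossovers in the c–r interval produce the single-crossover classes r+ c+ m and r c m+ (43 + 50 = 93) plus the double crossovers (5).
RF(c–r) = (93 + 5) / 1463 = 98/1463 = 0.0670 → 6.7 cM.

6.7 cM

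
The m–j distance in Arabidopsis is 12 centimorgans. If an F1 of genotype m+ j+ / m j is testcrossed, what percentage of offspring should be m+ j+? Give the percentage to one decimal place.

44.0%

A map distance of 12 centimorgans corresponds to a recombination frequency of 0.120.
The F1 is m+ j+ / m j, so m+ j+ is a parental gamete class with expected frequency (1 − r)/2 = 0.880/2 = 0.4400.
That is 0.4400 = 44.0% of the progeny.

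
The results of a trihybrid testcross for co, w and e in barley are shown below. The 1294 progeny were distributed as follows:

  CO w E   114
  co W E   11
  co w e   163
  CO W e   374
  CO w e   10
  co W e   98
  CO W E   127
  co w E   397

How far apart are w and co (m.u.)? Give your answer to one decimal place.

18.0 m.u.

The two most frequent reciprocal classes, co w E and CO W e, are the parental types, so the F1 was co w E / CO W e.
The two rarest classes, co W E and CO w e, are the double crossovers. Comparing them with the parentals, only the w allele has switched, so w is the middle locus and the order is e – w – co.
Crossovers in the w–co interval produce the single-crossover classes CO w E and co W e (114 + 98 = 212) plus the double crossovers (21).
RF(w–co) = (212 + 21) / 1294 = 233/1294 = 0.1801 → 18.0 m.u.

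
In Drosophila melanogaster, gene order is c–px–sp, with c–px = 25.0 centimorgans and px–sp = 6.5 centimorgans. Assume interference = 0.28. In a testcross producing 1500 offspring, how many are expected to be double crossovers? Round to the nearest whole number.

Map distances give recombination frequencies of 0.250 and 0.065 for the two intervals.
With interference 0.28 (so coincidence = 0.72), expected double-crossover frequency = 0.250 × 0.065 × 0.72 = 0.01170.
Expected number = 0.01170 × 1500 = 17.55 ≈ 18.

18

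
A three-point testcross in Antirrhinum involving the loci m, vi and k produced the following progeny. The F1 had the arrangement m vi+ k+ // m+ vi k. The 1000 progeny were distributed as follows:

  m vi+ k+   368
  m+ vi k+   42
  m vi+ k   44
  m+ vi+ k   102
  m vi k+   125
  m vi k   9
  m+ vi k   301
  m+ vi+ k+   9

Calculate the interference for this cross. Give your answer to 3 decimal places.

The two rarest classes, m+ vi+ k+ and m vi k, are the double crossovers. Comparing them with the parentals, only the m allele has switched, so m is the middle locus and the order is k – m – vi.
k–m: (86 + 18)/1000 = 0.1040; m–vi: (227 + 18)/1000 = 0.2450.
Expected DCO frequency = 0.1040 × 0.2450 ≈ 0.02548; observed = 18/1000 ≈ 0.01800.
Coefficient of coincidence = 0.01800/0.02548 ≈ 0.706; interference = 1 − 0.706 = 0.294.

0.294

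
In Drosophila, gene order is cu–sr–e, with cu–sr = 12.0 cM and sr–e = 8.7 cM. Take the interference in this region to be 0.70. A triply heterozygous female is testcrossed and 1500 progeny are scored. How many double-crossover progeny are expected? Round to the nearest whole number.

5

Map distances give recombination frequencies of 0.120 and 0.087 for the two intervals.
With interference 0.70 (so coincidence = 0.30), expected double-crossover frequency = 0.120 × 0.087 × 0.30 = 0.00313.
Expected number = 0.00313 × 1500 = 4.70 ≈ 5.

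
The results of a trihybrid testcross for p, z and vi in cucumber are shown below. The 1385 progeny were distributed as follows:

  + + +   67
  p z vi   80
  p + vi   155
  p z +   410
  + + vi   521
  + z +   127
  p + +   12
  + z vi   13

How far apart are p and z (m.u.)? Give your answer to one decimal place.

22.2 m.u.

The two most frequent reciprocal classes, + + vi and p z +, are the parental types, so the F1 was + + vi / p z +.
The two rarest classes, + z vi and p + +, are the double crossovers. Comparing them with the parentals, only the z allele has switched, so z is the middle locus and the order is vi – z – p.
Crossovers in the z–p interval produce the single-crossover classes p + vi and + z + (155 + 127 = 282) plus the double crossovers (25).
RF(z–p) = (282 + 25) / 1385 = 307/1385 = 0.2217 → 22.2 m.u.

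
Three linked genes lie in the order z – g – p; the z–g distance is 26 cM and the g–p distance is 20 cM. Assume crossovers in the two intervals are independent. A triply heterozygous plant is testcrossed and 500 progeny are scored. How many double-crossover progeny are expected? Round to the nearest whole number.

Map distances give recombination frequencies of 0.260 and 0.200 for the two intervals.
With no interference, expected double-crossover frequency = 0.260 × 0.200 = 0.05200.
Expected number = 0.05200 × 500 = 26.00 ≈ 26.

26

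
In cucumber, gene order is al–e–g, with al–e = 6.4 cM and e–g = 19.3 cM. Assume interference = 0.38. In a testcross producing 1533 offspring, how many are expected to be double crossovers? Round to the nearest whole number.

Map distances give recombination frequencies of 0.064 and 0.193 for the two intervals.
With interference 0.38 (so coincidence = 0.62), expected double-crossover frequency = 0.064 × 0.193 × 0.62 = 0.00766.
Expected number = 0.00766 × 1533 = 11.74 ≈ 12.

12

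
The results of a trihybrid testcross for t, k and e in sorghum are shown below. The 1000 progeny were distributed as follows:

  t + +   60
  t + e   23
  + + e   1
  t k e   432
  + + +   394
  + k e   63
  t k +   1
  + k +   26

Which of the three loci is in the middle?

The two most frequent reciprocal classes, + + + and t k e, are the parental types, so the F1 was + + + / t k e.
The two rarest classes, + + e and t k +, are the double crossovers. Comparing them with the parentals, only the e allele has switched, so e is the middle locus and the order is t – e – k.

e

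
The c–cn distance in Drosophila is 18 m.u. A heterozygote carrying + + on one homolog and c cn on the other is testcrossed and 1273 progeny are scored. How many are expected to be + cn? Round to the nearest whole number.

115

A map distance of 18 m.u. corresponds to a recombination frequency of 0.180.
The F1 is + + / c cn, so + cn is a recombinant gamete class with expected frequency r/2 = 0.180/2 = 0.0900.
Expected number = 0.0900 × 1273 = 114.57 ≈ 115.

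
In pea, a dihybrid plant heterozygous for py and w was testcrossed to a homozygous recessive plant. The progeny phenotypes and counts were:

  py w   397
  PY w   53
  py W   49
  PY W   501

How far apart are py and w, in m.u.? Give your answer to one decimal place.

The two most frequent classes, PY W (501) and py w (397), are the parental types, so the F1 was PY W / py w.
The recombinant classes are PY w and py W: 53 + 49 = 102.
Recombination frequency = 102/1000 = 0.1020 ≈ 10.2%, i.e. 10.2 m.u.

10.2 m.u.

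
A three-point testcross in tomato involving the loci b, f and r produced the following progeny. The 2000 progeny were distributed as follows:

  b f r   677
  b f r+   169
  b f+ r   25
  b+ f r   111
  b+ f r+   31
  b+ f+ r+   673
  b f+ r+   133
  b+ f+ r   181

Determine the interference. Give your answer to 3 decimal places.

0.080

The two most frequent reciprocal classes, b+ f+ r+ and b f r, are the parental types, so the F1 was b+ f+ r+ / b f r.
The two rarest classes, b+ f r+ and b f+ r, are the double crossovers. Comparing them with the parentals, only the f allele has switched, so f is the middle locus and the order is b – f – r.
b–f: (244 + 56)/2000 = 0.1500; f–r: (350 + 56)/2000 = 0.2030.
Expected DCO frequency = 0.1500 × 0.2030 ≈ 0.03045; observed = 56/2000 ≈ 0.02800.
Coefficient of coincidence = 0.02800/0.03045 ≈ 0.920; interference = 1 − 0.920 = 0.080.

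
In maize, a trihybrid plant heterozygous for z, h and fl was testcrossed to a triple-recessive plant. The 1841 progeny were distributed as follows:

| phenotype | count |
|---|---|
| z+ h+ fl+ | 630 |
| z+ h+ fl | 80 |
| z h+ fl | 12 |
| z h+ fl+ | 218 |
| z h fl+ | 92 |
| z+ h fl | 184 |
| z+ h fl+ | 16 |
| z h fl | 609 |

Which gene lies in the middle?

h

The two most frequent reciprocal classes, z h fl and z+ h+ fl+, are the parental types, so the F1 was z h fl / z+ h+ fl+.
The two rarest classes, z h+ fl and z+ h fl+, are the double crossovers. Comparing them with the parentals, only the h allele has switched, so h is the middle locus and the order is z – h – fl.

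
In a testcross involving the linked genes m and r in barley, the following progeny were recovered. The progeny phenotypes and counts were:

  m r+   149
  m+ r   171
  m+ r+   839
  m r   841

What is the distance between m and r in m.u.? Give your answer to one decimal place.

The two most frequent classes, m+ r+ (839) and m r (841), are the parental types, so the F1 was m+ r+ / m r.
The recombinant classes are m+ r and m r+: 171 + 149 = 320.
Recombination frequency = 320/2000 = 0.1600 ≈ 16.0%, i.e. 16.0 m.u.

16.0 m.u.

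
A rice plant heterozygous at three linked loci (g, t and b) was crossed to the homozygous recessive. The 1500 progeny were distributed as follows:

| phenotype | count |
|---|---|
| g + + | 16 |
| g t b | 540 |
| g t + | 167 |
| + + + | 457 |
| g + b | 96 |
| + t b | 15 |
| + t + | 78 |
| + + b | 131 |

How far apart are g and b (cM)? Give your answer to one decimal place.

21.9 cM

The two most frequent reciprocal classes, + + + and g t b, are the parental types, so the F1 was + + + / g t b.
The two rarest classes, g + + and + t b, are the double crossovers. Comparing them with the parentals, only the g allele has switched, so g is the middle locus and the order is t – g – b.
Crossovers in the g–b interval produce the single-crossover classes + + b and g t + (131 + 167 = 298) plus the double crossovers (31).
RF(g–b) = (298 + 31) / 1500 = 329/1500 = 0.2193 → 21.9 cM.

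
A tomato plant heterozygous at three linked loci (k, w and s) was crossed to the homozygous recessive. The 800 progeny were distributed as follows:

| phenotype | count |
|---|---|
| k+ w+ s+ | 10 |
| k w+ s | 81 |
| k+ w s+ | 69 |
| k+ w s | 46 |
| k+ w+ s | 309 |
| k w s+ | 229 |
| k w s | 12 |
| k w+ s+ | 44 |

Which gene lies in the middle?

s

The two most frequent reciprocal classes, k w s+ and k+ w+ s, are the parental types, so the F1 was k w s+ / k+ w+ s.
The two rarest classes, k w s and k+ w+ s+, are the double crossovers. Comparing them with the parentals, only the s allele has switched, so s is the middle locus and the order is k – s – w.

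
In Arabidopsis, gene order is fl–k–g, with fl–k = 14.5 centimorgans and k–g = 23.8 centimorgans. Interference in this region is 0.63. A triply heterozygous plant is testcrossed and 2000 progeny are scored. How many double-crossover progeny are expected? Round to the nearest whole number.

26

Map distances give recombination frequencies of 0.145 and 0.238 for the two intervals.
With interference 0.63 (so coincidence = 0.37), expected double-crossover frequency = 0.145 × 0.238 × 0.37 = 0.01277.
Expected number = 0.01277 × 2000 = 25.54 ≈ 26.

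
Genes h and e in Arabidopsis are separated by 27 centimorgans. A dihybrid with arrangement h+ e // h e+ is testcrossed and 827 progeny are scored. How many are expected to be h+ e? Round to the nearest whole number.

302

A map distance of 27 centimorgans corresponds to a recombination frequency of 0.270.
The F1 is h+ e / h e+, so h+ e is a parental gamete class with expected frequency (1 − r)/2 = 0.730/2 = 0.3650.
Expected number = 0.3650 × 827 = 301.86 ≈ 302.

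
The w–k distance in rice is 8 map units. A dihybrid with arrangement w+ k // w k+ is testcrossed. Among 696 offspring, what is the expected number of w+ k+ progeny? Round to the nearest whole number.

28

A map distance of 8 map units corresponds to a recombination frequency of 0.080.
The F1 is w+ k / w k+, so w+ k+ is a recombinant gamete class with expected frequency r/2 = 0.080/2 = 0.0400.
Expected number = 0.0400 × 696 = 27.84 ≈ 28.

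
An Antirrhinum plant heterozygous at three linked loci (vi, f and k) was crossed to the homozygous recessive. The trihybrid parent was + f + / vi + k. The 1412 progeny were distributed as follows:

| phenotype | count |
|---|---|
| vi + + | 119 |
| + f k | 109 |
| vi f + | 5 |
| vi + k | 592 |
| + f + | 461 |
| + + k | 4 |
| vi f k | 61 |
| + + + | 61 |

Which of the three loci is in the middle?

vi

The two rarest classes, vi f + and + + k, are the double crossovers. Comparing them with the parentals, only the vi allele has switched, so vi is the middle locus and the order is k – vi – f.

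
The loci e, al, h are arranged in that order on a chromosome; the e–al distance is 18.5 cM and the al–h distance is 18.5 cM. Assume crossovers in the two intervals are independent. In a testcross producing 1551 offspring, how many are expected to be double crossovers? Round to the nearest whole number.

Map distances give recombination frequencies of 0.185 and 0.185 for the two intervals.
With no interference, expected double-crossover frequency = 0.185 × 0.185 = 0.03422.
Expected number = 0.03422 × 1551 = 53.08 ≈ 53.

53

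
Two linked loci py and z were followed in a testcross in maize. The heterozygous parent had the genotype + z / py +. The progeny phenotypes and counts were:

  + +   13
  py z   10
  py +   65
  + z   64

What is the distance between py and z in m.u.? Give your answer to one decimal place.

15.1 m.u.

The recombinant classes are + + and py z: 13 + 10 = 23.
Recombination frequency = 23/152 = 0.1513 ≈ 15.1%, i.e. 15.1 m.u.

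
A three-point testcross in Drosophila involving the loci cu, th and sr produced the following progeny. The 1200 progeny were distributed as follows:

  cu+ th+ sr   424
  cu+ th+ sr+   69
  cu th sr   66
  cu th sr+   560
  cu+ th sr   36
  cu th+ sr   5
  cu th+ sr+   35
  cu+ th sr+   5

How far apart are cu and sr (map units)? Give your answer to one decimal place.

12.1 map units

The two most frequent reciprocal classes, cu+ th+ sr and cu th sr+, are the parental types, so the F1 was cu+ th+ sr / cu th sr+.
The two rarest classes, cu th+ sr and cu+ th sr+, are the double crossovers. Comparing them with the parentals, only the cu allele has switched, so cu is the middle locus and the order is sr – cu – th.
Crossovers in the sr–cu interval produce the single-crossover classes cu+ th+ sr+ and cu th sr (69 + 66 = 135) plus the double crossovers (10).
RF(sr–cu) = (135 + 10) / 1200 = 145/1200 = 0.1208 → 12.1 map units.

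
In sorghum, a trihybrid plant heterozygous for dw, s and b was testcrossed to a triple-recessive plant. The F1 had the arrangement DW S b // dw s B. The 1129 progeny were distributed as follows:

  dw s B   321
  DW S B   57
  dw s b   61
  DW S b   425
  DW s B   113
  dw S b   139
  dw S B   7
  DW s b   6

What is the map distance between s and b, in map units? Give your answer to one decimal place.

11.6 map units

The two rarest classes, DW s b and dw S B, are the double crossovers. Comparing them with the parentals, only the s allele has switched, so s is the middle locus and the order is dw – s – b.
Crossovers in the s–b interval produce the single-crossover classes DW S B and dw s b (57 + 61 = 118) plus the double crossovers (13).
RF(s–b) = (118 + 13) / 1129 = 131/1129 = 0.1160 → 11.6 map units.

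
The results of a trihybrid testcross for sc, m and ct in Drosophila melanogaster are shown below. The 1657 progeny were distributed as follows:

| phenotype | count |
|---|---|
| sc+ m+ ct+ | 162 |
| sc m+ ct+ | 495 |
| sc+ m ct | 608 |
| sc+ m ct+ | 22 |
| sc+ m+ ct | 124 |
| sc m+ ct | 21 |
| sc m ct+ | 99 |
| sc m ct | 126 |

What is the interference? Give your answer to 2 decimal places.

The two most frequent reciprocal classes, sc+ m ct and sc m+ ct+, are the parental types, so the F1 was sc+ m ct / sc m+ ct+.
The two rarest classes, sc+ m ct+ and sc m+ ct, are the double crossovers. Comparing them with the parentals, only the ct allele has switched, so ct is the middle locus and the order is m – ct – sc.
m–ct: (223 + 43)/1657 = 0.1605; ct–sc: (288 + 43)/1657 = 0.1998.
Expected DCO frequency = 0.1605 × 0.1998 ≈ 0.03207; observed = 43/1657 ≈ 0.02595.
Coefficient of coincidence = 0.02595/0.03207 ≈ 0.81; interference = 1 − 0.81 = 0.19.

0.19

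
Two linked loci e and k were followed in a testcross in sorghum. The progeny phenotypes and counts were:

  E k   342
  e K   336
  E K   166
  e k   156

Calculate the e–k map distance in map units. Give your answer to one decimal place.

32.2 map units

The two most frequent classes, E k (342) and e K (336), are the parental types, so the F1 was E k / e K.
The recombinant classes are E K and e k: 166 + 156 = 322.
Recombination frequency = 322/1000 = 0.3220 ≈ 32.2%, i.e. 32.2 map units.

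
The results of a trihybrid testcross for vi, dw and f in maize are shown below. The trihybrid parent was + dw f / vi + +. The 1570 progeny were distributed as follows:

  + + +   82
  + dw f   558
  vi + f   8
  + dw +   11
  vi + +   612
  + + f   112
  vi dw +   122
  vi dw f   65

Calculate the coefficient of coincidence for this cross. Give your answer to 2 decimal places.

0.71

The two rarest classes, + dw + and vi + f, are the double crossovers. Comparing them with the parentals, only the f allele has switched, so f is the middle locus and the order is vi – f – dw.
vi–f: (147 + 19)/1570 = 0.1057; f–dw: (234 + 19)/1570 = 0.1611.
Expected DCO frequency = 0.1057 × 0.1611 ≈ 0.01703; observed = 19/1570 ≈ 0.01210.
Coefficient of coincidence = 0.01210/0.01703 ≈ 0.71.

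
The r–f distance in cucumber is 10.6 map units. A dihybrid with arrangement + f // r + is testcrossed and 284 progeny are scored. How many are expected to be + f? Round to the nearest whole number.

127

A map distance of 10.6 map units corresponds to a recombination frequency of 0.106.
The F1 is + f / r +, so + f is a parental gamete class with expected frequency (1 − r)/2 = 0.894/2 = 0.4470.
Expected number = 0.4470 × 284 = 126.95 ≈ 127.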